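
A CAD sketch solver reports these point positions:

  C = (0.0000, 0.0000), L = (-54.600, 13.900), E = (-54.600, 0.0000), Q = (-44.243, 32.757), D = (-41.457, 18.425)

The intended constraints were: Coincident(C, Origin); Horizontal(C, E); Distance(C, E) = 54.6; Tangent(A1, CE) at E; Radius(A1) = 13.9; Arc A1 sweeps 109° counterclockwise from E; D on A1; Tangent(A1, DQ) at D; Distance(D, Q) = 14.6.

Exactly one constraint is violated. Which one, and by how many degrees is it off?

Tangent(A1, DQ) at D — off by 8.00°.

C = (0.00, 0.00) ✓; C.y = 0.00, E.y = 0.00 ✓; |CE| = 54.60 ✓; ∠(LE, EC) = 90.00° ✓; |LE| = 13.90 ✓; bearing(L→D) − bearing(L→E) = 109.0° ✓; |LD| = 13.90 ✓; ∠(LD, DQ) = 98.00° ✗; |DQ| = 14.60 ✓.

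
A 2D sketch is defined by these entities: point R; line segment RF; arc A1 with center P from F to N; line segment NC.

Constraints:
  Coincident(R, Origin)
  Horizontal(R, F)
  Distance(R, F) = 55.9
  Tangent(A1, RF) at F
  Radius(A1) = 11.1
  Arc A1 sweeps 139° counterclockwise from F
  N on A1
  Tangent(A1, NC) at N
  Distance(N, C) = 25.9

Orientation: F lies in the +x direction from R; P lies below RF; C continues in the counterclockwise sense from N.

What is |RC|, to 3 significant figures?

77.3

R is at the origin; RF is horizontal with |RF| = 55.9 and F on the +x side, so F = (55.9, 0.00). The tangent condition forces PF to be normal to RF, so P = F + (0, -11.1) = (55.9, -11.1). On A1, F sits at bearing 90° from P; a 139° counterclockwise sweep puts N at bearing 229°, so N = P + 11.1·(cos 229°, sin 229°) = (48.6, -19.5). A1 meets NC tangentially, so PN is at right angles to NC, so NC runs along (−sin 229°, cos 229°); with |NC| = 25.9, C = (68.2, -36.5). Then |RC| = |C − R| = 77.3.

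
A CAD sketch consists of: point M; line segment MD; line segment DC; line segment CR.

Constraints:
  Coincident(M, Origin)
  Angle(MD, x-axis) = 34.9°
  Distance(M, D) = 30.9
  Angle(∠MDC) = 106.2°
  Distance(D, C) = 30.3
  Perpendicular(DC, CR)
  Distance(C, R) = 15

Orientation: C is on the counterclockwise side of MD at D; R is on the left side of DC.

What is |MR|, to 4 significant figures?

41.59

∠MDC = 106.2°, so DC runs at 34.9° + (180° − 106.2°) = 108.7° from the x-axis; with |DC| = 30.3, C = D + 30.3·(cos 108.7°, sin 108.7°) = (15.63, 46.38). DC is perpendicular to CR; with |CR| = 15.0 on the left of DC, R = C + 15.0·(-0.9472, -0.3206) = (1.420, 41.57). Then |MR| = |R − M| = 41.59.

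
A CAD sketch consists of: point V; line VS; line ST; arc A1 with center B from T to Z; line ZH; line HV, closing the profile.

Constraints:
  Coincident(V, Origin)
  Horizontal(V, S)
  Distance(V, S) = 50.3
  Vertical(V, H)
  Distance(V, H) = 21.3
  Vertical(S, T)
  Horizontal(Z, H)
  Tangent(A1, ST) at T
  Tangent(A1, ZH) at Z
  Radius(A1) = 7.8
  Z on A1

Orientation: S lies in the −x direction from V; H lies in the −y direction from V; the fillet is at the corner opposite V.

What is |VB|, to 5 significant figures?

44.593

V is at the origin; VS is horizontal with |VS| = 50.3 and S on the −x side, so S = (-50.300, 0.0000). V and H share the same x with |VH| = 21.3 and H on the −y side, so H = (0.0000, -21.300). The virtual corner opposite V is at (-50.300, -21.300). Since A1 is tangent to ST there, BT ⟂ ST and tangency of A1 to ZH means the radius BZ is perpendicular to ZH, with radius 7.8, so the center B sits 7.8 in from both sides at B = (-42.500, -13.500). Then |VB| = |B − V| = 44.593.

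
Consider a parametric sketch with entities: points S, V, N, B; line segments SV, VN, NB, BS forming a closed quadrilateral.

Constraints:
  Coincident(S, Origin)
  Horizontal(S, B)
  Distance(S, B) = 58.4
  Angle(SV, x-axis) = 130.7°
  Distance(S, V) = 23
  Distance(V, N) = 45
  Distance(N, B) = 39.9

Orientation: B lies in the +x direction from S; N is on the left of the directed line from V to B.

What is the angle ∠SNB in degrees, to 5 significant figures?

94.573°

Checks: |VN| = 45.00 ✓; |NB| = 39.90 ✓.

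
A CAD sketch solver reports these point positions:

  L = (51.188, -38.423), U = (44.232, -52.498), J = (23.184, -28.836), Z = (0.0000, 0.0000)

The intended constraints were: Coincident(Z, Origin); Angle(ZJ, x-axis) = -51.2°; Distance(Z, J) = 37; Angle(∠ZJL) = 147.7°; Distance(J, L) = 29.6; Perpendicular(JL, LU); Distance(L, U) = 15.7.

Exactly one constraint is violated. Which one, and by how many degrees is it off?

Perpendicular(JL, LU) — off by 7.40°.

Z = (0.00, 0.00) ✓; ZJ at -51.20° ✓; |ZJ| = 37.00 ✓; ∠ZJL = 147.7° ✓; |JL| = 29.60 ✓; ∠(JL, LU) = 97.40° ✗; |LU| = 15.70 ✓.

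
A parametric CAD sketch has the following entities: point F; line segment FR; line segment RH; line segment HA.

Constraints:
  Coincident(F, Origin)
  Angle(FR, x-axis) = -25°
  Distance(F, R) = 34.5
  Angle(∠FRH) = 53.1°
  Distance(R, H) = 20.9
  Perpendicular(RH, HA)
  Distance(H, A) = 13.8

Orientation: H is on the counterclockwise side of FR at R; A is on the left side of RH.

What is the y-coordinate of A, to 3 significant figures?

3.02

F is at the origin; FR runs at -25.0° with length 34.5, so R = 34.5·(cos -25.0°, sin -25.0°) = (31.3, -14.6). ∠FRH = 53.1°, so RH runs at -25.0° + (180° − 53.1°) = 102° from the x-axis; with |RH| = 20.9, H = R + 20.9·(cos 102°, sin 102°) = (27.0, 5.87). RH is perpendicular to HA; with |HA| = 13.8 on the left of RH, A = H + 13.8·(-0.979, -0.206) = (13.5, 3.02). So A.y = 3.02.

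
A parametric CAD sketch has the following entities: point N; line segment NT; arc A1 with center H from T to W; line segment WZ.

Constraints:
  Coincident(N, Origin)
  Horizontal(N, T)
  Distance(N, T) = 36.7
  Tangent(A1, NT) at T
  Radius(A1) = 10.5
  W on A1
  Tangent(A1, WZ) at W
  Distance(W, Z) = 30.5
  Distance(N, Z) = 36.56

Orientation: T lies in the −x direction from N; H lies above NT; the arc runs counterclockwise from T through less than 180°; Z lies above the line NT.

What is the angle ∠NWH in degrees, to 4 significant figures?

167.4°

N is at the origin; NT is horizontal with |NT| = 36.7 and T on the −x side, so T = (-36.70, 0.000). The tangent condition forces HT to be normal to NT, so H = T + (0, 10.5) = (-36.70, 10.50). Since HW ⟂ WZ (tangency), |HZ| = √(10.5² + 30.5²) = 32.26 regardless of where W sits on A1. So Z lies on both circle(N, 36.56) and circle(H, 32.26); the above-NT intersection is Z = (-14.25, 33.67). W is the foot of the tangent from Z: W = (-27.19, 6.046).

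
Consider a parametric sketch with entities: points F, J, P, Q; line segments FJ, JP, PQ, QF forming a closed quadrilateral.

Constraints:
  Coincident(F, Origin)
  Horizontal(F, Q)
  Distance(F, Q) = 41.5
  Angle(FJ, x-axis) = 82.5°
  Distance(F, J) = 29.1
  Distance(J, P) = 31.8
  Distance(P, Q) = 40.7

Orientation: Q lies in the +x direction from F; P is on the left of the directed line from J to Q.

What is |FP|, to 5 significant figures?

52.188

F is at the origin; F and Q share the same y with |FQ| = 41.5 and Q in +x, so Q = (41.5, 0). FJ runs at 82.5° with |FJ| = 29.1, so J = (3.7983, 28.851). P is determined by |JP| = 31.8 and |PQ| = 40.7 together: it lies at the intersection of circle(J, 31.8) and circle(Q, 40.7). With |JQ| = 47.474, the foot of the radical line on JQ is 16.941 from J and the perpendicular offset is √(31.8² − 16.941²) = 26.912. Taking the left-of-JQ solution: P = (33.607, 39.927).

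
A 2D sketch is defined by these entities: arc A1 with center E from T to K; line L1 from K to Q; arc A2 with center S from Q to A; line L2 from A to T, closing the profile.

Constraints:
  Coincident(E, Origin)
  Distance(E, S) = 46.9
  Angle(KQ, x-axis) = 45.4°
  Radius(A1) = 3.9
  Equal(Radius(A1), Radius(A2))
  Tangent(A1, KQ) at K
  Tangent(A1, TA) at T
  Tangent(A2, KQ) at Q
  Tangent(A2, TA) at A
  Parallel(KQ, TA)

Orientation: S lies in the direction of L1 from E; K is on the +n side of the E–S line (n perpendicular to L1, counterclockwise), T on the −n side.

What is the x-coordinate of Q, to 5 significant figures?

30.154

Tangency of A1 to both parallel lines with radius 3.9 puts K and T at E ± 3.9·n: K = (-2.7769, 2.7384), T = (2.7769, -2.7384). Equal radii place Q and A the same way about S: Q = S + 3.9·n = (30.154, 36.132), A = S − 3.9·n = (35.708, 30.656). So Q.x = 30.154.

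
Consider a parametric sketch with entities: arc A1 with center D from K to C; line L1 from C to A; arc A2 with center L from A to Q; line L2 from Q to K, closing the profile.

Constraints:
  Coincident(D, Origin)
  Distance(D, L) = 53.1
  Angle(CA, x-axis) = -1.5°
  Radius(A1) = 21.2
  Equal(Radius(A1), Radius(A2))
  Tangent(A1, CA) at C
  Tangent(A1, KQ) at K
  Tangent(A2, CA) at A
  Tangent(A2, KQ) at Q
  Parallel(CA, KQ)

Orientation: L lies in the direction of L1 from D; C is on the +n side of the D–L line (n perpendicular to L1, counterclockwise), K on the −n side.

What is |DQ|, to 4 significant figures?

57.18

The slot axis is L1's direction at -1.5°, so u = (cos -1.5°, sin -1.5°) = (0.9997, -0.02618) and n = (−sin -1.5°, cos -1.5°) = (0.02618, 0.9997). D is at the origin and L lies 53.1 along u from D, so L = 53.1·u = (53.08, -1.390). Tangency of A1 to both parallel lines with radius 21.2 puts C and K at D ± 21.2·n: C = (0.5550, 21.19), K = (-0.5550, -21.19). Equal radii place A and Q the same way about L: A = L + 21.2·n = (53.64, 19.80), Q = L − 21.2·n = (52.53, -22.58). Then |DQ| = |Q − D| = 57.18.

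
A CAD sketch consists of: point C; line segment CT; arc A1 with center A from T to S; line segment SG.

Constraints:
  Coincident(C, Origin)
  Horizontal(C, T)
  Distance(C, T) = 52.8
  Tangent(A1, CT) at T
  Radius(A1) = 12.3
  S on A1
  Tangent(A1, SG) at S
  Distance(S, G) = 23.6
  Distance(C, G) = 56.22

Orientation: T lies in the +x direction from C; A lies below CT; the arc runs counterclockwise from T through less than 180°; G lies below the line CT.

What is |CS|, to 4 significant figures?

42.67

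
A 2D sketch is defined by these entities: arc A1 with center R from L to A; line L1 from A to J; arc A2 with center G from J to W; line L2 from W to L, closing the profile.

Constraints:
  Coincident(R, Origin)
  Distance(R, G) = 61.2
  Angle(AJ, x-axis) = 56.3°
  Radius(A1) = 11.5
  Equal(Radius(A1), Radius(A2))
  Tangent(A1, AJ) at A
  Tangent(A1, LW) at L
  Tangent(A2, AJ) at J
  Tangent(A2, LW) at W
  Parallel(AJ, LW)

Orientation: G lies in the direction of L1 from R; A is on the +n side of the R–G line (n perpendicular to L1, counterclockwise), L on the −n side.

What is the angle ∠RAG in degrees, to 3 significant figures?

79.4°

The slot axis is L1's direction at 56.3°, so u = (cos 56.3°, sin 56.3°) = (0.555, 0.832) and n = (−sin 56.3°, cos 56.3°) = (-0.832, 0.555). R is at the origin and G lies 61.2 along u from R, so G = 61.2·u = (34.0, 50.9). Tangency of A1 to both parallel lines with radius 11.5 puts A and L at R ± 11.5·n: A = (-9.57, 6.38), L = (9.57, -6.38). Then cos ∠RAG = AR·AG / (|AR||AG|), giving 79.4°.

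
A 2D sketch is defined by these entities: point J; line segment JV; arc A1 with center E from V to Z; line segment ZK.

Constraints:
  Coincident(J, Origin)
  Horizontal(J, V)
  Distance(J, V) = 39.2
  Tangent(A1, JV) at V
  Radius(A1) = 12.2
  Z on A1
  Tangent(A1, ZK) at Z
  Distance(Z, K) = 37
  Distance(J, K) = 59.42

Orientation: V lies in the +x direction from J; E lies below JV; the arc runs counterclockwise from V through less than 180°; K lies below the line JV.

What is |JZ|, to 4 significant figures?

30.33

J is at the origin; J and V share the same y with |JV| = 39.2 and V on the +x side, so V = (39.20, 0.000). Since A1 is tangent to JV there, EV ⟂ JV, so E = V + (0, -12.2) = (39.20, -12.20). Since EZ ⟂ ZK (tangency), |EK| = √(12.2² + 37.0²) = 38.96 regardless of where Z sits on A1. So K lies on both circle(J, 59.42) and circle(E, 38.96); the below-JV intersection is K = (31.49, -50.39). Z is the foot of the tangent from K: Z = (27.09, -13.65).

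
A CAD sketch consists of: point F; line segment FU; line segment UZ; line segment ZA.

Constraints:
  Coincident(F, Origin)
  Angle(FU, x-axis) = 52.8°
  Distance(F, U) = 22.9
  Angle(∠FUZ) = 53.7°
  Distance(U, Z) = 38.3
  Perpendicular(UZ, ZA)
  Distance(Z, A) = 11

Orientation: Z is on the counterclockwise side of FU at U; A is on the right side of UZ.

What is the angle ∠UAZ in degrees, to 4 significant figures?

73.98°

F is at the origin; FU runs at 52.8° with length 22.9, so U = 22.9·(cos 52.8°, sin 52.8°) = (13.85, 18.24). ∠FUZ = 53.7°, so UZ runs at 52.8° + (180° − 53.7°) = 179.1° from the x-axis; with |UZ| = 38.3, Z = U + 38.3·(cos 179.1°, sin 179.1°) = (-24.45, 18.84). The perpendicularity gives ZA at right angles to UZ; with |ZA| = 11.0 on the right of UZ, A = Z + 11.0·(0.01571, 0.9999) = (-24.28, 29.84). Then cos ∠UAZ = AU·AZ / (|AU||AZ|), giving 73.98°.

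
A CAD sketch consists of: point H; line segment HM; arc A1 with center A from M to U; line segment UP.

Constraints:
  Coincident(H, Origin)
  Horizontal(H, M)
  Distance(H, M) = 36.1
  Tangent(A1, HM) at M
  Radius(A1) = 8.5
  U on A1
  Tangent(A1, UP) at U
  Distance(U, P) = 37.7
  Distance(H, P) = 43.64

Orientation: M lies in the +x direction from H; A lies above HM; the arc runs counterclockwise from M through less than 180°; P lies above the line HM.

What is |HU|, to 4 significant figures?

44.50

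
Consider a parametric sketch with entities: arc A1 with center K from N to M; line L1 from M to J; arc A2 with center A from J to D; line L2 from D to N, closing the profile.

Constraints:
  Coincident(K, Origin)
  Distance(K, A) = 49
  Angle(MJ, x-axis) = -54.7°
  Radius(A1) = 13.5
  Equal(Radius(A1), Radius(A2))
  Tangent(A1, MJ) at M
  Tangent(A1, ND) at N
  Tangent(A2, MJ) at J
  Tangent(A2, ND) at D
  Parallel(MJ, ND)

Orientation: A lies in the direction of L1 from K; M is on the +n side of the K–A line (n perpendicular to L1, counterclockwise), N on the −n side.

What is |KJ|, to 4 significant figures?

50.83

The slot axis is L1's direction at -54.7°, so u = (cos -54.7°, sin -54.7°) = (0.5779, -0.8161) and n = (−sin -54.7°, cos -54.7°) = (0.8161, 0.5779). K is at the origin and A lies 49.0 along u from K, so A = 49.0·u = (28.32, -39.99). Tangency of A1 to both parallel lines with radius 13.5 puts M and N at K ± 13.5·n: M = (11.02, 7.801), N = (-11.02, -7.801). Equal radii place J and D the same way about A: J = A + 13.5·n = (39.33, -32.19), D = A − 13.5·n = (17.30, -47.79). Then |KJ| = |J − K| = 50.83.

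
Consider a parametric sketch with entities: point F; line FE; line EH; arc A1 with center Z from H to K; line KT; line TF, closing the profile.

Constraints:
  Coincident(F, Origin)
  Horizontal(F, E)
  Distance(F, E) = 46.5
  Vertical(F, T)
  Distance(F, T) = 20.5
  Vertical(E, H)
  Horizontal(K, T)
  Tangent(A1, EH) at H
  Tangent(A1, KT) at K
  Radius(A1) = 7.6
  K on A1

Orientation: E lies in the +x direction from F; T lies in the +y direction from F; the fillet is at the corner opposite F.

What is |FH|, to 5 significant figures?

48.256

F is at the origin; FE is horizontal with |FE| = 46.5 and E on the +x side, so E = (46.500, 0.0000). F and T share the same x with |FT| = 20.5 and T on the +y side, so T = (0.0000, 20.500). The virtual corner opposite F is at (46.500, 20.500). Since A1 is tangent to EH there, ZH ⟂ EH and since A1 is tangent to KT there, ZK ⟂ KT, with radius 7.6, so the center Z sits 7.6 in from both sides at Z = (38.900, 12.900). That places the tangent points at H = (46.500, 12.900) on EH and K = (38.900, 20.500) on KT. Then |FH| = |H − F| = 48.256.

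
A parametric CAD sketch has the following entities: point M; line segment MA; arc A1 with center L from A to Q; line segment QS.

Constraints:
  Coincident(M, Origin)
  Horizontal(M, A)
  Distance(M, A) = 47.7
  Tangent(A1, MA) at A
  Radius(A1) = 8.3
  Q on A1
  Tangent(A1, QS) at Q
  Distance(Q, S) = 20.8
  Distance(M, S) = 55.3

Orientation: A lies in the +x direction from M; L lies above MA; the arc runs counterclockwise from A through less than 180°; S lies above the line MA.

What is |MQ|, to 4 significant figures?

56.44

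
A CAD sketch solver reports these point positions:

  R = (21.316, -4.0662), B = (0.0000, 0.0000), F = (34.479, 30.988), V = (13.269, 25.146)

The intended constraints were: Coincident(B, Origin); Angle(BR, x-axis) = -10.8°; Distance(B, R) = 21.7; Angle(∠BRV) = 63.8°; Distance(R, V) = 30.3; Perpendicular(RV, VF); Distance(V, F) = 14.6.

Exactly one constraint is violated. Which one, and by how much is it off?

Distance(V, F) = 14.6 — off by 7.40.

B = (0.00, 0.00) ✓; BR at -10.80° ✓; |BR| = 21.70 ✓; ∠BRV = 63.80° ✓; |RV| = 30.30 ✓; ∠(RV, VF) = 90.00° ✓; |VF| = 22.00 ✗.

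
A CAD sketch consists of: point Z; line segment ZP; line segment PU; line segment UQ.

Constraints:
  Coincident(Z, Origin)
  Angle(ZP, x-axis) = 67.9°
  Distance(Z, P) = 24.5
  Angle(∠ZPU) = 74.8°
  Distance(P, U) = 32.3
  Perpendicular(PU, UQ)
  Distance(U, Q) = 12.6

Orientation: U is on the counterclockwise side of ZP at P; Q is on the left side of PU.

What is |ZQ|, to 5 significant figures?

28.134

Z is at the origin; ZP runs at 67.9° with length 24.5, so P = 24.5·(cos 67.9°, sin 67.9°) = (9.2175, 22.700). ∠ZPU = 74.8°, so PU runs at 67.9° + (180° − 74.8°) = 173.10° from the x-axis; with |PU| = 32.3, U = P + 32.3·(cos 173.10°, sin 173.10°) = (-22.849, 26.580). The perpendicularity gives UQ at right angles to PU; with |UQ| = 12.6 on the left of PU, Q = U + 12.6·(-0.12014, -0.99276) = (-24.362, 14.072). Then |ZQ| = |Q − Z| = 28.134.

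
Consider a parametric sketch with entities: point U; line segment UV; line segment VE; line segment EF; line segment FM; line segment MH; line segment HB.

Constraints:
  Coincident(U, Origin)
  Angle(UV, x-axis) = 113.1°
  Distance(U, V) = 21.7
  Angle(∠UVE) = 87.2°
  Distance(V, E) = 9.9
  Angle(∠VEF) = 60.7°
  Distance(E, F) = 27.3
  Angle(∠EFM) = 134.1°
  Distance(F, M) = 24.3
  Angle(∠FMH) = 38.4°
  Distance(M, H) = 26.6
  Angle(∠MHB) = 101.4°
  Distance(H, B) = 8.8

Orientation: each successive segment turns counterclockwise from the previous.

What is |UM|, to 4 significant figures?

29.23

U is at the origin; UV runs at 113.1° with length 21.7, so V = (-8.514, 19.96). ∠UVE = 87.2° gives VE at -154.1° from the x-axis; with |VE| = 9.9, E = (-17.42, 15.64). ∠VEF = 60.7° gives EF at -34.80° from the x-axis; with |EF| = 27.3, F = (4.998, 0.05531). ∠EFM = 134.1° gives FM at 11.10° from the x-axis; with |FM| = 24.3, M = (28.84, 4.734). Then |UM| = |M − U| = 29.23.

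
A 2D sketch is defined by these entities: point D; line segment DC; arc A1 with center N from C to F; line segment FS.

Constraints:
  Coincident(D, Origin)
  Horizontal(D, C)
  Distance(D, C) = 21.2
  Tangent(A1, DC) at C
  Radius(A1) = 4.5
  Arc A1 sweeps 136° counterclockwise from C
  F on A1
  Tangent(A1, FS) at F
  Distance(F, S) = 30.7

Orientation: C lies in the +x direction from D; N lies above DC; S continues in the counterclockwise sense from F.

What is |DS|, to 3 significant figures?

29.1

On A1, C sits at bearing -90° from N; a 136° counterclockwise sweep puts F at bearing 46°, so F = N + 4.5·(cos 46°, sin 46°) = (24.3, 7.74). A1 meets FS tangentially, so NF is at right angles to FS, so FS runs along (−sin 46°, cos 46°); with |FS| = 30.7, S = (2.24, 29.1). Then |DS| = |S − D| = 29.1.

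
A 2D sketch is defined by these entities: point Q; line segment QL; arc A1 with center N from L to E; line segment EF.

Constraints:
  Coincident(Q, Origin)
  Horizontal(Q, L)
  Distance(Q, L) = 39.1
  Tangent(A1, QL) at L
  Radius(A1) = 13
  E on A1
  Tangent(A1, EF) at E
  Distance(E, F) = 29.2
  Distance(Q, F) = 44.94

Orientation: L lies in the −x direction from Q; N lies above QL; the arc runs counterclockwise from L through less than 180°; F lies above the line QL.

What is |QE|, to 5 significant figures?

28.417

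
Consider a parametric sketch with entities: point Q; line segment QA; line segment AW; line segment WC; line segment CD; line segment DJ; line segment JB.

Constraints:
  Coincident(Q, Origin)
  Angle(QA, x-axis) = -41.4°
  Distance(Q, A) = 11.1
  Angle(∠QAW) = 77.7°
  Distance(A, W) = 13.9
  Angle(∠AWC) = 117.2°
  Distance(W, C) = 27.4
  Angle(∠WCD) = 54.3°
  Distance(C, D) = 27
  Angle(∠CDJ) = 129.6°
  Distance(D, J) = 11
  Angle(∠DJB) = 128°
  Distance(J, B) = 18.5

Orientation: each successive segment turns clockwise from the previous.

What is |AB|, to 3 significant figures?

6.35

∠CDJ = 129.6° gives DJ at -22.6° from the x-axis; with |DJ| = 11.0, J = (6.64, 5.02). ∠DJB = 128.0° gives JB at -74.6° from the x-axis; with |JB| = 18.5, B = (11.6, -12.8). Then |AB| = |B − A| = 6.35.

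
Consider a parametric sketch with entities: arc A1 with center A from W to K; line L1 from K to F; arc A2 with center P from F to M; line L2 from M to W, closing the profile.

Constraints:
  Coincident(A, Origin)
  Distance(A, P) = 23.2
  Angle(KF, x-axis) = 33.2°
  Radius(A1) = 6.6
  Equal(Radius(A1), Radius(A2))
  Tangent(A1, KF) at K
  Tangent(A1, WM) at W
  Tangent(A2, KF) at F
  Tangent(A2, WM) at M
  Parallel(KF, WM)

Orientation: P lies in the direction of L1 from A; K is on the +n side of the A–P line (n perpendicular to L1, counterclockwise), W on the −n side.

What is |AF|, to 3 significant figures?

24.1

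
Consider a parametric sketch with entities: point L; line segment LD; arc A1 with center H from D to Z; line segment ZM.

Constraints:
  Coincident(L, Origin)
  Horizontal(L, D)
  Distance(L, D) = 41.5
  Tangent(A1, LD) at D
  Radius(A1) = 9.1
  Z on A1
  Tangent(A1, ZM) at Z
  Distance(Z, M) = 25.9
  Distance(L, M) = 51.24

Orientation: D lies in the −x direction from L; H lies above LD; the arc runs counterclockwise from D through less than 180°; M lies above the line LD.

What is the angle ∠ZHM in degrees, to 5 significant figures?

70.641°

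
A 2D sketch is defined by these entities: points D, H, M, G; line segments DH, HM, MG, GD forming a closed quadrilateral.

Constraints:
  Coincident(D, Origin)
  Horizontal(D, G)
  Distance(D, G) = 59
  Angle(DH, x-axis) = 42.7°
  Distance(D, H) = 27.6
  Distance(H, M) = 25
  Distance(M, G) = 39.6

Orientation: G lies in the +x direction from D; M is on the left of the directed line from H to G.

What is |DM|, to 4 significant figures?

52.58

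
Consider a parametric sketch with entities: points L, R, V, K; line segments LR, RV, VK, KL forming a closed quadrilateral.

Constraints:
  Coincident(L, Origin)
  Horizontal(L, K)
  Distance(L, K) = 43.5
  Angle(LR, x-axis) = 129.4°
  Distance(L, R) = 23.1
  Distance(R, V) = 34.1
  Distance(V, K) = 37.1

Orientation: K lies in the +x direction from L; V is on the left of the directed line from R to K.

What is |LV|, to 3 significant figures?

32.6

Checks: |RV| = 34.10 ✓; |VK| = 37.10 ✓.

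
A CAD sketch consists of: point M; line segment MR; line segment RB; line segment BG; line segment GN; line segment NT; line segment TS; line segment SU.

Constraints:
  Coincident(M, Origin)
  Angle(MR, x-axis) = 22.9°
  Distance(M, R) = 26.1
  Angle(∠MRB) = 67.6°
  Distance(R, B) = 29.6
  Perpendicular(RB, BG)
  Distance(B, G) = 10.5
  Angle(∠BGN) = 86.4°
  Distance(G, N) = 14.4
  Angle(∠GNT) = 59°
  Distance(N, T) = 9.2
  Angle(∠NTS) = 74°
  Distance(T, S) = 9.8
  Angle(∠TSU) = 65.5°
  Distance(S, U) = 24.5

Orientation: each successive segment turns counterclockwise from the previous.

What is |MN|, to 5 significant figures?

15.465

M is at the origin; MR runs at 22.9° with length 26.1, so R = (24.043, 10.156). ∠MRB = 67.6° gives RB at 135.30° from the x-axis; with |RB| = 29.6, B = (3.0033, 30.977). RB is perpendicular to BG, so BG runs at -134.70°; with |BG| = 10.5, G = (-4.3824, 23.513). ∠BGN = 86.4° gives GN at -41.100° from the x-axis; with |GN| = 14.4, N = (6.4689, 14.047). Then |MN| = |N − M| = 15.465.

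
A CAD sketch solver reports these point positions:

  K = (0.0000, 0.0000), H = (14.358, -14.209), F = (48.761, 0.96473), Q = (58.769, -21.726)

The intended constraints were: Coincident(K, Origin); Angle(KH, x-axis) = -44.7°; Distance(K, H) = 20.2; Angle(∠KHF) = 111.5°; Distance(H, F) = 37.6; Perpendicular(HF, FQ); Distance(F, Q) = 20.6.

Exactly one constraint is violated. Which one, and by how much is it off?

Distance(F, Q) = 20.6 — off by 4.20.

K = (0.00, 0.00) ✓; KH at -44.70° ✓; |KH| = 20.20 ✓; ∠KHF = 111.5° ✓; |HF| = 37.60 ✓; ∠(HF, FQ) = 90.00° ✓; |FQ| = 24.80 ✗.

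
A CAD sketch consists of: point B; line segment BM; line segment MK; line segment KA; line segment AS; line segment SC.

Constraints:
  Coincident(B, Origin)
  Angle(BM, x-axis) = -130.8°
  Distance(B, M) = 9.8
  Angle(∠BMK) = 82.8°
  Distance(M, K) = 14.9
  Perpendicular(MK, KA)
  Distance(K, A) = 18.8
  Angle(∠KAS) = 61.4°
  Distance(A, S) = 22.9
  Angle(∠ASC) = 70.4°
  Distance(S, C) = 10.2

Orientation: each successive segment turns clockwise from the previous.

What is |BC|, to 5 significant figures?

8.7618

∠KAS = 61.4° gives AS at -76.600° from the x-axis; with |AS| = 22.9, S = (2.9046, -6.0426). ∠ASC = 70.4° gives SC at 173.80° from the x-axis; with |SC| = 10.2, C = (-7.2358, -4.9410). Then |BC| = |C − B| = 8.7618.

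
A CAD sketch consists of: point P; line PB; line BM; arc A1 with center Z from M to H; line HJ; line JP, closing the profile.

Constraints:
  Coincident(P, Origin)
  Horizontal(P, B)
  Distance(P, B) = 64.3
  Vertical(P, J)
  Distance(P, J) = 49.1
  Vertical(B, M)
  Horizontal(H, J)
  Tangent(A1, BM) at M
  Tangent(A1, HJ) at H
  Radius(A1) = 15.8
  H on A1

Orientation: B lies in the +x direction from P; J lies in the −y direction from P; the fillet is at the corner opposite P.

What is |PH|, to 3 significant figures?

69.0

P is at the origin; P and B share the same y with |PB| = 64.3 and B on the +x side, so B = (64.3, 0.00). P and J share the same x with |PJ| = 49.1 and J on the −y side, so J = (0.00, -49.1). The virtual corner opposite P is at (64.3, -49.1). The tangent condition forces ZM to be normal to BM and tangency of A1 to HJ means the radius ZH is perpendicular to HJ, with radius 15.8, so the center Z sits 15.8 in from both sides at Z = (48.5, -33.3). That places the tangent points at M = (64.3, -33.3) on BM and H = (48.5, -49.1) on HJ. Then |PH| = |H − P| = 69.0.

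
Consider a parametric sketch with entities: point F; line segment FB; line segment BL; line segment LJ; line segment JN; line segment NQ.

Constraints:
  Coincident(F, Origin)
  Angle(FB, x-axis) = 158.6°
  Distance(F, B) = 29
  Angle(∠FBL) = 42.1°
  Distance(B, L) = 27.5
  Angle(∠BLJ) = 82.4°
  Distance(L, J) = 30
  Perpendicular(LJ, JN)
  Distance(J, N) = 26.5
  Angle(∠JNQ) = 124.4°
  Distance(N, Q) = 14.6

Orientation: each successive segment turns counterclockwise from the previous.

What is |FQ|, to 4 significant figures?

31.46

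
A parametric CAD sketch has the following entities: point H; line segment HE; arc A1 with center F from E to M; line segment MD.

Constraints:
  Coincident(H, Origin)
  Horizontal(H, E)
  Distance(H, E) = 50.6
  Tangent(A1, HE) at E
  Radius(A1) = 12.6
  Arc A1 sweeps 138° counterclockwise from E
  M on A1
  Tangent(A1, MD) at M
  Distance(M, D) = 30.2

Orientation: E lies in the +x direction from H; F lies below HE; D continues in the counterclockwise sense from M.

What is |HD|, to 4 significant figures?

77.16

H is at the origin; H and E share the same y with |HE| = 50.6 and E on the +x side, so E = (50.60, 0.000). Since A1 is tangent to HE there, FE ⟂ HE, so F = E + (0, -12.6) = (50.60, -12.60). On A1, E sits at bearing 90° from F; a 138° counterclockwise sweep puts M at bearing 228°, so M = F + 12.6·(cos 228°, sin 228°) = (42.17, -21.96). Tangency of A1 to MD means the radius FM is perpendicular to MD, so MD runs along (−sin 228°, cos 228°); with |MD| = 30.2, D = (64.61, -42.17). Then |HD| = |D − H| = 77.16.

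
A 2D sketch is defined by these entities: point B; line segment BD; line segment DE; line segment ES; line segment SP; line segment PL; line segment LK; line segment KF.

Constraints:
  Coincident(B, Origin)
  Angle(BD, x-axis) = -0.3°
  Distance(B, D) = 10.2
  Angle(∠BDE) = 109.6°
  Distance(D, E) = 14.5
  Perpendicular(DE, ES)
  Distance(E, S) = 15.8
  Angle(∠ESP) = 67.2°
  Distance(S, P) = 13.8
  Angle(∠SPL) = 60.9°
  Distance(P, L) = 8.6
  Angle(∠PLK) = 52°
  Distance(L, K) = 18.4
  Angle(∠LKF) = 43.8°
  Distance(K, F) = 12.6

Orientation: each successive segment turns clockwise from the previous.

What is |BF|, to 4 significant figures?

5.852

B is at the origin; BD runs at -0.3° with length 10.2, so D = (10.20, -0.05341). ∠BDE = 109.6° gives DE at -70.70° from the x-axis; with |DE| = 14.5, E = (14.99, -13.74). The perpendicularity gives ES at right angles to DE, so ES runs at -160.7°; with |ES| = 15.8, S = (0.08026, -18.96). ∠ESP = 67.2° gives SP at 86.50° from the x-axis; with |SP| = 13.8, P = (0.9227, -5.186). ∠SPL = 60.9° gives PL at -32.60° from the x-axis; with |PL| = 8.6, L = (8.168, -9.820). ∠PLK = 52.0° gives LK at -160.6° from the x-axis; with |LK| = 18.4, K = (-9.187, -15.93). ∠LKF = 43.8° gives KF at 63.20° from the x-axis; with |KF| = 12.6, F = (-3.506, -4.685). Then |BF| = |F − B| = 5.852.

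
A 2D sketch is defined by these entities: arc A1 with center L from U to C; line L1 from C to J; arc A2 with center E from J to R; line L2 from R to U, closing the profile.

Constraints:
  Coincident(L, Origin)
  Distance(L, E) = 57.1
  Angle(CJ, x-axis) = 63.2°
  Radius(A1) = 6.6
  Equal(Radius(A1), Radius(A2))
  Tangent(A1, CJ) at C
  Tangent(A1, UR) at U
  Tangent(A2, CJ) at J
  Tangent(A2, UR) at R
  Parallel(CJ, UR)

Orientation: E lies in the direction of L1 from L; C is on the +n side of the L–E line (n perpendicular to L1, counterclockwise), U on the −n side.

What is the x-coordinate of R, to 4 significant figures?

31.64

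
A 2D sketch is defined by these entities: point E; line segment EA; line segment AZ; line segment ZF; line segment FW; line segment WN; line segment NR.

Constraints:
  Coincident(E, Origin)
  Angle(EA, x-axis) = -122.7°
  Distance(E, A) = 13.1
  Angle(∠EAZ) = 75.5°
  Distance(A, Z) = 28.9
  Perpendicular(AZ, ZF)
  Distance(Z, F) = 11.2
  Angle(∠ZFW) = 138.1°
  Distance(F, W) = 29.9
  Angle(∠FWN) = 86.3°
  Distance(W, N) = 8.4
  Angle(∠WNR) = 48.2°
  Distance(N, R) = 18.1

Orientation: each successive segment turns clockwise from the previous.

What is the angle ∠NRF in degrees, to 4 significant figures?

119.3°

E is at the origin; EA runs at -122.7° with length 13.1, so A = (-7.077, -11.02). ∠EAZ = 75.5° gives AZ at 132.8° from the x-axis; with |AZ| = 28.9, Z = (-26.71, 10.18). The perpendicularity gives ZF at right angles to AZ, so ZF runs at 42.80°; with |ZF| = 11.2, F = (-18.50, 17.79). ∠ZFW = 138.1° gives FW at 0.9000° from the x-axis; with |FW| = 29.9, W = (11.40, 18.26). ∠FWN = 86.3° gives WN at -92.80° from the x-axis; with |WN| = 8.4, N = (10.99, 9.870). ∠WNR = 48.2° gives NR at 135.4° from the x-axis; with |NR| = 18.1, R = (-1.897, 22.58). Then cos ∠NRF = RN·RF / (|RN||RF|), giving 119.3°.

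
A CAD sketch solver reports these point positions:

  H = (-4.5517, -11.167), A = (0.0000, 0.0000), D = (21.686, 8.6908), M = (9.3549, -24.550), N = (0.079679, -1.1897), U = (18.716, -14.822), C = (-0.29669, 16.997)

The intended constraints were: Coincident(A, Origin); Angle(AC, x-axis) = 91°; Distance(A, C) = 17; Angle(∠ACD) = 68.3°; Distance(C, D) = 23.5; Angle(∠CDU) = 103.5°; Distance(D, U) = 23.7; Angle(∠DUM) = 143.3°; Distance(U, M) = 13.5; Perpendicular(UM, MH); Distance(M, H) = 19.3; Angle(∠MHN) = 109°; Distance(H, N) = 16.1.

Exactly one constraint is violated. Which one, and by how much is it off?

Distance(H, N) = 16.1 — off by 5.10.

A = (0.00, 0.00) ✓; AC at 91.00° ✓; |AC| = 17.00 ✓; ∠ACD = 68.30° ✓; |CD| = 23.50 ✓; ∠CDU = 103.5° ✓; |DU| = 23.70 ✓; ∠DUM = 143.3° ✓; |UM| = 13.50 ✓; ∠(UM, MH) = 90.00° ✓; |MH| = 19.30 ✓; ∠MHN = 109.0° ✓; |HN| = 11.00 ✗.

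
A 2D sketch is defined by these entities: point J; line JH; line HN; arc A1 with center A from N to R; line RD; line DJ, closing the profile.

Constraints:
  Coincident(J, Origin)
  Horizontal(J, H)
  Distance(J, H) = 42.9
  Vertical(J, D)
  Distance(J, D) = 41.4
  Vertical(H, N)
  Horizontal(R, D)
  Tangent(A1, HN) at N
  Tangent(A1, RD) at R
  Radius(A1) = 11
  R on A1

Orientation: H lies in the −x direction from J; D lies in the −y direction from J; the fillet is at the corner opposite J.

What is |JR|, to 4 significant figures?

52.26

J is at the origin; JH is horizontal with |JH| = 42.9 and H on the −x side, so H = (-42.90, 0.000). J and D share the same x with |JD| = 41.4 and D on the −y side, so D = (0.000, -41.40). The virtual corner opposite J is at (-42.90, -41.40). A1 meets HN tangentially, so AN is at right angles to HN and the tangent condition forces AR to be normal to RD, with radius 11.0, so the center A sits 11.0 in from both sides at A = (-31.90, -30.40). That places the tangent points at N = (-42.90, -30.40) on HN and R = (-31.90, -41.40) on RD. Then |JR| = |R − J| = 52.26.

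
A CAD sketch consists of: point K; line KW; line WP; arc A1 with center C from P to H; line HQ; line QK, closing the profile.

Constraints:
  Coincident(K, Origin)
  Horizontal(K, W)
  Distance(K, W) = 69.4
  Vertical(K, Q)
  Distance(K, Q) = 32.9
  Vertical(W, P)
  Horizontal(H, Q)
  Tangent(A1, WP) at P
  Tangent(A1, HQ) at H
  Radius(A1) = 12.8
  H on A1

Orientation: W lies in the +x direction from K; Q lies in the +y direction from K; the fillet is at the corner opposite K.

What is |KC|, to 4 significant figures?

60.06

K is at the origin; KW is horizontal with |KW| = 69.4 and W on the +x side, so W = (69.40, 0.000). K and Q share the same x with |KQ| = 32.9 and Q on the +y side, so Q = (0.000, 32.90). The virtual corner opposite K is at (69.40, 32.90). Since A1 is tangent to WP there, CP ⟂ WP and tangency of A1 to HQ means the radius CH is perpendicular to HQ, with radius 12.8, so the center C sits 12.8 in from both sides at C = (56.60, 20.10). Then |KC| = |C − K| = 60.06.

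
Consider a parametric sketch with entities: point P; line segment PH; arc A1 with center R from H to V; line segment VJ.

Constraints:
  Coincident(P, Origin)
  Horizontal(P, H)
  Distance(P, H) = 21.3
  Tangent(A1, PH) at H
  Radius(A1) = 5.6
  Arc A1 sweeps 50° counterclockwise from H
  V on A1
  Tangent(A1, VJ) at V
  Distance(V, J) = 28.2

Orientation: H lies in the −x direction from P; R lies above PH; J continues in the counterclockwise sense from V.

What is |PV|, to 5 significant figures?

17.127

The tangent condition forces RH to be normal to PH, so R = H + (0, 5.6) = (-21.300, 5.6000). On A1, H sits at bearing -90° from R; a 50° counterclockwise sweep puts V at bearing -40°, so V = R + 5.6·(cos -40°, sin -40°) = (-17.010, 2.0004). Then |PV| = |V − P| = 17.127.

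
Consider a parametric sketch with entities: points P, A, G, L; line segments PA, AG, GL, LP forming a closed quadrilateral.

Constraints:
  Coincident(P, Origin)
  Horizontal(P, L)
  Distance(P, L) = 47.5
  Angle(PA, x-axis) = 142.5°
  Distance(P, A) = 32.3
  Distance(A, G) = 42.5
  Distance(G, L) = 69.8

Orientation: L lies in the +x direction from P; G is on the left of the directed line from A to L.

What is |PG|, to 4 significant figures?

52.46

P is at the origin; P and L share the same y with |PL| = 47.5 and L in +x, so L = (47.5, 0). PA runs at 142.5° with |PA| = 32.3, so A = (-25.63, 19.66). G is determined by |AG| = 42.5 and |GL| = 69.8 together: it lies at the intersection of circle(A, 42.5) and circle(L, 69.8). With |AL| = 75.72, the foot of the radical line on AL is 17.62 from A and the perpendicular offset is √(42.5² − 17.62²) = 38.68. Taking the left-of-AL solution: G = (1.431, 52.44).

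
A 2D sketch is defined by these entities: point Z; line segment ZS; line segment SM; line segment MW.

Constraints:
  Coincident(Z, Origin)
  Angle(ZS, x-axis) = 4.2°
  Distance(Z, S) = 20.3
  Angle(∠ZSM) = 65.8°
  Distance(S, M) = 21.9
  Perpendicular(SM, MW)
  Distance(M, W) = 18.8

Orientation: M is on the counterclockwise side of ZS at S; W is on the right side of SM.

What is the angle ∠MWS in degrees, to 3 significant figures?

49.4°

Z is at the origin; ZS runs at 4.2° with length 20.3, so S = 20.3·(cos 4.2°, sin 4.2°) = (20.2, 1.49). ∠ZSM = 65.8°, so SM runs at 4.2° + (180° − 65.8°) = 118° from the x-axis; with |SM| = 21.9, M = S + 21.9·(cos 118°, sin 118°) = (9.83, 20.8). SM is perpendicular to MW; with |MW| = 18.8 on the right of SM, W = M + 18.8·(0.880, 0.476) = (26.4, 29.7). Then cos ∠MWS = WM·WS / (|WM||WS|), giving 49.4°.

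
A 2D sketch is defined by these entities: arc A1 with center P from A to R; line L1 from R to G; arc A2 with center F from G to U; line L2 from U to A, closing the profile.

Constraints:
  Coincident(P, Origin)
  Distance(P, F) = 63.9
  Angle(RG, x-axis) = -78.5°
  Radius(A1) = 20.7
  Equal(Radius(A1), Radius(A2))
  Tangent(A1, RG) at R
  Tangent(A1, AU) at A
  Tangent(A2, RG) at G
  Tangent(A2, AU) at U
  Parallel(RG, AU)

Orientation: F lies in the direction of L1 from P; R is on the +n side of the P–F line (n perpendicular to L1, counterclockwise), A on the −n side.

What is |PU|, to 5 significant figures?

67.169

Tangency of A1 to both parallel lines with radius 20.7 puts R and A at P ± 20.7·n: R = (20.284, 4.1269), A = (-20.284, -4.1269). Equal radii place G and U the same way about F: G = F + 20.7·n = (33.024, -58.490), U = F − 20.7·n = (-7.5448, -66.744). Then |PU| = |U − P| = 67.169.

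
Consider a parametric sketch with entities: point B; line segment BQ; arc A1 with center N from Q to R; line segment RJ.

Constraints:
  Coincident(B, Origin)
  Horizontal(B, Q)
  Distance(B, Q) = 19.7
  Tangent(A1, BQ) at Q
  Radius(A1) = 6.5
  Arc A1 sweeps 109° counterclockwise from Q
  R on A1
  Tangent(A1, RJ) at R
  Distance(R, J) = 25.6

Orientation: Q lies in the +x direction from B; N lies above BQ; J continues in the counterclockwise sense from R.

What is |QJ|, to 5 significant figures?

32.894

B is at the origin; B and Q share the same y with |BQ| = 19.7 and Q on the +x side, so Q = (19.700, 0.0000). Since A1 is tangent to BQ there, NQ ⟂ BQ, so N = Q + (0, 6.5) = (19.700, 6.5000). On A1, Q sits at bearing -90° from N; a 109° counterclockwise sweep puts R at bearing 19°, so R = N + 6.5·(cos 19°, sin 19°) = (25.846, 8.6162). A1 meets RJ tangentially, so NR is at right angles to RJ, so RJ runs along (−sin 19°, cos 19°); with |RJ| = 25.6, J = (17.511, 32.821). Then |QJ| = |J − Q| = 32.894.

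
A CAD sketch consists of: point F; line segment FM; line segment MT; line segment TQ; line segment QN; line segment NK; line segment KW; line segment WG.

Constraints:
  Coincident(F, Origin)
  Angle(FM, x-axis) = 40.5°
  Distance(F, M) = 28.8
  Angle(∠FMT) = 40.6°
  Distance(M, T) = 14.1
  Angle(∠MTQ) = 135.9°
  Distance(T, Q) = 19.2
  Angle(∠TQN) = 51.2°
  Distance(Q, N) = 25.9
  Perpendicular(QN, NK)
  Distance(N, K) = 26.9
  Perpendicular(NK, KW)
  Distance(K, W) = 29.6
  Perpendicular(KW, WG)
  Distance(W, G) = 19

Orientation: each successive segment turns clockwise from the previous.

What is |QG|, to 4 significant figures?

8.724

The perpendicularity gives KW at right angles to NK, so KW runs at -91.80°; with |KW| = 29.6, W = (31.15, -11.32). The perpendicularity gives WG at right angles to KW, so WG runs at 178.2°; with |WG| = 19.0, G = (12.16, -10.73). Then |QG| = |G − Q| = 8.724.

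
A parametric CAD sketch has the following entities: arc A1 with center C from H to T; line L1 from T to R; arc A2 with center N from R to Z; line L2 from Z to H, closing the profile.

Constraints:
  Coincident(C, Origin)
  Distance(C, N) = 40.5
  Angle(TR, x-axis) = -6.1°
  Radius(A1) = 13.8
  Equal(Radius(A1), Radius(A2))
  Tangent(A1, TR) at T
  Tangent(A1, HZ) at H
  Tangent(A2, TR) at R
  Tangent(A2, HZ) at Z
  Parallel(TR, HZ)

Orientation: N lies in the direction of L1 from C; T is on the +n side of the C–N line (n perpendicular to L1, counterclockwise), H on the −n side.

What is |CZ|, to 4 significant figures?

42.79

The slot axis is L1's direction at -6.1°, so u = (cos -6.1°, sin -6.1°) = (0.9943, -0.1063) and n = (−sin -6.1°, cos -6.1°) = (0.1063, 0.9943). C is at the origin and N lies 40.5 along u from C, so N = 40.5·u = (40.27, -4.304). Tangency of A1 to both parallel lines with radius 13.8 puts T and H at C ± 13.8·n: T = (1.466, 13.72), H = (-1.466, -13.72). Equal radii place R and Z the same way about N: R = N + 13.8·n = (41.74, 9.418), Z = N − 13.8·n = (38.80, -18.03). Then |CZ| = |Z − C| = 42.79.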